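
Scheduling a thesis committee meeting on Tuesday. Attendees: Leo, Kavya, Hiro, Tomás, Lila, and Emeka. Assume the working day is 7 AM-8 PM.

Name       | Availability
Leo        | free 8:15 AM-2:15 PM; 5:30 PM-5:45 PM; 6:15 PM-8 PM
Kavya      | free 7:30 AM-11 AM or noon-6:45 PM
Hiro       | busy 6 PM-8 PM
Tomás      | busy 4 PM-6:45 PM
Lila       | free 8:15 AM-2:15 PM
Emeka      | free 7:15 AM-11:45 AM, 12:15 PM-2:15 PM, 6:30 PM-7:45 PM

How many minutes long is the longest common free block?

165

Leo free: 08:15-14:15, 17:30-17:45, 18:15-20:00.
Kavya free: 07:30-11:00, 12:00-18:45.
Hiro free: 07:00-18:00 (invert busy blocks within the working day).
Tomás free: 07:00-16:00, 18:45-20:00 (invert busy blocks within the working day).
Lila free: 08:15-14:15.
Emeka free: 07:15-11:45, 12:15-14:15, 18:30-19:45.
Leo ∩ Kavya: 08:15-11:00, 12:00-14:15, 17:30-17:45, 18:15-18:45.
Leo ∩ Kavya ∩ Hiro: 08:15-11:00, 12:00-14:15, 17:30-17:45.
Leo ∩ Kavya ∩ Hiro ∩ Tomás: 08:15-11:00, 12:00-14:15.
Leo ∩ Kavya ∩ Hiro ∩ Tomás ∩ Lila: 08:15-11:00, 12:00-14:15.
Leo ∩ Kavya ∩ Hiro ∩ Tomás ∩ Lila ∩ Emeka: 08:15-11:00, 12:15-14:15.
Those are the intersection windows.
The longest is 08:15-11:00 at 165 minutes.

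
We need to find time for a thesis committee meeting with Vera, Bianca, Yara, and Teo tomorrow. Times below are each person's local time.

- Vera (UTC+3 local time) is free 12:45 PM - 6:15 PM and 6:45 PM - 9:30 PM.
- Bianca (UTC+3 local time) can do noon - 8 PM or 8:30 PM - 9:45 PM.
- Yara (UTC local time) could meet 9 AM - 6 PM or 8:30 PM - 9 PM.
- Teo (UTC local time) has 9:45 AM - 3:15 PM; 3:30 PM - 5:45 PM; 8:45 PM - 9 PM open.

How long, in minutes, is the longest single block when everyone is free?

330

Vera in UTC: 09:45-15:15, 15:45-18:30 (subtract 3h to convert from UTC+3).
Bianca in UTC: 09:00-17:00, 17:30-18:45 (subtract 3h to convert from UTC+3).
Yara in UTC: 09:00-18:00, 20:30-21:00.
Teo in UTC: 09:45-15:15, 15:30-17:45, 20:45-21:00.
Vera ∩ Bianca: 09:45-15:15, 15:45-17:00, 17:30-18:30.
Vera ∩ Bianca ∩ Yara: 09:45-15:15, 15:45-17:00, 17:30-18:00.
Vera ∩ Bianca ∩ Yara ∩ Teo: 09:45-15:15, 15:45-17:00, 17:30-17:45.
The longest is 09:45-15:15 at 330 minutes.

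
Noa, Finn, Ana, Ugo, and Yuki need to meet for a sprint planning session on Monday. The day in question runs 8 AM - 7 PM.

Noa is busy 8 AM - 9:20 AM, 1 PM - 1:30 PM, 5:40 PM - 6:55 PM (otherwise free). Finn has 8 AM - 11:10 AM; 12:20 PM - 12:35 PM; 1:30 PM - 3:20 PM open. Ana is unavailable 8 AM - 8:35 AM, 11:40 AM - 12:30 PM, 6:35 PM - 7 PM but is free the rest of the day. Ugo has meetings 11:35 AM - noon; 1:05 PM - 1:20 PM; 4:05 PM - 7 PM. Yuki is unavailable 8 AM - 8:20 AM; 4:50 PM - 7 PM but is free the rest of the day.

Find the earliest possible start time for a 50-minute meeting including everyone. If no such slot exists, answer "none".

Noa free: 09:20-13:00, 13:30-17:40, 18:55-19:00 (invert busy blocks within the working day).
Finn free: 08:00-11:10, 12:20-12:35, 13:30-15:20.
Ana free: 08:35-11:40, 12:30-18:35 (invert busy blocks within the working day).
Ugo free: 08:00-11:35, 12:00-13:05, 13:20-16:05 (invert busy blocks within the working day).
Yuki free: 08:20-16:50 (invert busy blocks within the working day).
Noa ∩ Finn: 09:20-11:10, 12:20-12:35, 13:30-15:20.
Noa ∩ Finn ∩ Ana: 09:20-11:10, 12:30-12:35, 13:30-15:20.
Noa ∩ Finn ∩ Ana ∩ Ugo: 09:20-11:10, 12:30-12:35, 13:30-15:20.
Noa ∩ Finn ∩ Ana ∩ Ugo ∩ Yuki: 09:20-11:10, 12:30-12:35, 13:30-15:20.
So the common availability across everyone is 09:20-11:10, 12:30-12:35, 13:30-15:20.
The first common window of at least 50 minutes is 09:20-11:10, so the earliest start is 09:20.

09:20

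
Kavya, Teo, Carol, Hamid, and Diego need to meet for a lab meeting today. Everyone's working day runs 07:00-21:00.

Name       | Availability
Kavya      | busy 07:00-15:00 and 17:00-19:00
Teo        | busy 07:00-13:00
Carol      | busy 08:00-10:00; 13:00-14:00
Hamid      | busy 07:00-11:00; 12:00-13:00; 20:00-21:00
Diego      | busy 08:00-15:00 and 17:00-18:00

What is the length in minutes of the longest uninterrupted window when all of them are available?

Kavya free: 15:00-17:00, 19:00-21:00 (invert busy blocks within the working day).
Teo free: 13:00-21:00 (invert busy blocks within the working day).
Carol free: 07:00-08:00, 10:00-13:00, 14:00-21:00 (invert busy blocks within the working day).
Hamid free: 11:00-12:00, 13:00-20:00 (invert busy blocks within the working day).
Diego free: 07:00-08:00, 15:00-17:00, 18:00-21:00 (invert busy blocks within the working day).
Kavya ∩ Teo: 15:00-17:00, 19:00-21:00.
Kavya ∩ Teo ∩ Carol: 15:00-17:00, 19:00-21:00.
Kavya ∩ Teo ∩ Carol ∩ Hamid: 15:00-17:00, 19:00-20:00.
Kavya ∩ Teo ∩ Carol ∩ Hamid ∩ Diego: 15:00-17:00, 19:00-20:00.
The longest is 15:00-17:00 at 120 minutes.

120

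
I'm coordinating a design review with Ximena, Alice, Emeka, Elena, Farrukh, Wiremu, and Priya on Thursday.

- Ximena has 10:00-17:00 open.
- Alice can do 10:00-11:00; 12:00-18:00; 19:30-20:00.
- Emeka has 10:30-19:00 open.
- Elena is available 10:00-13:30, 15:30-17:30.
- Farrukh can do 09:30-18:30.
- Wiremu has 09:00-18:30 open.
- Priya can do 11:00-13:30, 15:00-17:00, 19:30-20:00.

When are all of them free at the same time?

Ximena ∩ Alice: 10:00-11:00, 12:00-17:00.
Ximena ∩ Alice ∩ Emeka: 10:30-11:00, 12:00-17:00.
Ximena ∩ Alice ∩ Emeka ∩ Elena: 10:30-11:00, 12:00-13:30, 15:30-17:00.
Ximena ∩ Alice ∩ Emeka ∩ Elena ∩ Farrukh: 10:30-11:00, 12:00-13:30, 15:30-17:00.
Ximena ∩ Alice ∩ Emeka ∩ Elena ∩ Farrukh ∩ Wiremu: 10:30-11:00, 12:00-13:30, 15:30-17:00.
Ximena ∩ Alice ∩ Emeka ∩ Elena ∩ Farrukh ∩ Wiremu ∩ Priya: 12:00-13:30, 15:30-17:00.
Those are the intersection windows.

12:00-13:30, 15:30-17:00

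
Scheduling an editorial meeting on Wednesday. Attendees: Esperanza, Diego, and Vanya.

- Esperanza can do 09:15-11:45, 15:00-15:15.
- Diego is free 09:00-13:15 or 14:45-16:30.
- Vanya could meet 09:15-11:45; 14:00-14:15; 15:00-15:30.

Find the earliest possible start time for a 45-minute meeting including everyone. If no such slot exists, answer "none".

Esperanza ∩ Diego: 09:15-11:45, 15:00-15:15.
Esperanza ∩ Diego ∩ Vanya: 09:15-11:45, 15:00-15:15.
The first common window of at least 45 minutes is 09:15-11:45, so the earliest start is 09:15.

09:15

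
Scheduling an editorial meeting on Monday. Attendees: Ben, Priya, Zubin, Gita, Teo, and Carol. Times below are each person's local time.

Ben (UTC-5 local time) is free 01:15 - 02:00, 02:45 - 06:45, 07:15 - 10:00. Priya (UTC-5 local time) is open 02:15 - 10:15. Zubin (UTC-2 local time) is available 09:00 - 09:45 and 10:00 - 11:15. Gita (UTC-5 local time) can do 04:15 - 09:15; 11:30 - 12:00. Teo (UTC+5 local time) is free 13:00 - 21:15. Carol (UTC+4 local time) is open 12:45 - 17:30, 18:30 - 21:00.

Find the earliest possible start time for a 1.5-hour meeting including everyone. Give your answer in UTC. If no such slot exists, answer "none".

Ben in UTC: 06:15-07:00, 07:45-11:45, 12:15-15:00 (add 5h to convert from UTC-5).
Priya in UTC: 07:15-15:15 (add 5h to convert from UTC-5).
Zubin in UTC: 11:00-11:45, 12:00-13:15 (add 2h to convert from UTC-2).
Gita in UTC: 09:15-14:15, 16:30-17:00 (add 5h to convert from UTC-5).
Teo in UTC: 08:00-16:15 (subtract 5h to convert from UTC+5).
Carol in UTC: 08:45-13:30, 14:30-17:00 (subtract 4h to convert from UTC+4).
Ben ∩ Priya: 07:45-11:45, 12:15-15:00.
Ben ∩ Priya ∩ Zubin: 11:00-11:45, 12:15-13:15.
Ben ∩ Priya ∩ Zubin ∩ Gita: 11:00-11:45, 12:15-13:15.
Ben ∩ Priya ∩ Zubin ∩ Gita ∩ Teo: 11:00-11:45, 12:15-13:15.
Ben ∩ Priya ∩ Zubin ∩ Gita ∩ Teo ∩ Carol: 11:00-11:45, 12:15-13:15.
So the common availability across everyone is 11:00-11:45, 12:15-13:15.
No common window is at least 90 minutes long.

none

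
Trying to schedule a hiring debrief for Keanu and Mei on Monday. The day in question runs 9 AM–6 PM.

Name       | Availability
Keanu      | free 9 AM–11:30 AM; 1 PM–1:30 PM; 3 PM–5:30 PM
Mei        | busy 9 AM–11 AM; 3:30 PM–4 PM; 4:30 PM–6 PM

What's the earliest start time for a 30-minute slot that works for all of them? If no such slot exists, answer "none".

Keanu free: 09:00-11:30, 13:00-13:30, 15:00-17:30.
Mei free: 11:00-15:30, 16:00-16:30 (invert busy blocks within the working day).
Keanu ∩ Mei: 11:00-11:30, 13:00-13:30, 15:00-15:30, 16:00-16:30.
So the common availability across everyone is 11:00-11:30, 13:00-13:30, 15:00-15:30, 16:00-16:30.
The first common window of at least 30 minutes is 11:00-11:30, so the earliest start is 11:00.

11:00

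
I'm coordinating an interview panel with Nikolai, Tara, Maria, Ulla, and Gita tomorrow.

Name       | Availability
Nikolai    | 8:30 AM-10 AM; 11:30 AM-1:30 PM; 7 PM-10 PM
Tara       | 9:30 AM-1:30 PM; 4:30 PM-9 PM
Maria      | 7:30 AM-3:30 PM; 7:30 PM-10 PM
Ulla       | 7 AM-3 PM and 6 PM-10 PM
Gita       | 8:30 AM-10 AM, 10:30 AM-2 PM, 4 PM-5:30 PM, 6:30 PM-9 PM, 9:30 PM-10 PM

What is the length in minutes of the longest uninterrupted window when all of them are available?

Nikolai ∩ Tara: 09:30-10:00, 11:30-13:30, 19:00-21:00.
Nikolai ∩ Tara ∩ Maria: 09:30-10:00, 11:30-13:30, 19:30-21:00.
Nikolai ∩ Tara ∩ Maria ∩ Ulla: 09:30-10:00, 11:30-13:30, 19:30-21:00.
Nikolai ∩ Tara ∩ Maria ∩ Ulla ∩ Gita: 09:30-10:00, 11:30-13:30, 19:30-21:00.
The longest is 11:30-13:30 at 120 minutes.

120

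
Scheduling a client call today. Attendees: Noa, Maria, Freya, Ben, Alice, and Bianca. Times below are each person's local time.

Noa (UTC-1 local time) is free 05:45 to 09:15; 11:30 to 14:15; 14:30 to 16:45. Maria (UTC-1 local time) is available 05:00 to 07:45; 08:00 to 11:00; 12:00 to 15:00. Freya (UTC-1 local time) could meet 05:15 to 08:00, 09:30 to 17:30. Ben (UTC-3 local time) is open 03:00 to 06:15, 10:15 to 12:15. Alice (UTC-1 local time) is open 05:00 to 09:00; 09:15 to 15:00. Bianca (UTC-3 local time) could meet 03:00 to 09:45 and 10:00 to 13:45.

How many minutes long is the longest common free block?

Noa in UTC: 06:45-10:15, 12:30-15:15, 15:30-17:45 (add 1h to convert from UTC-1).
Maria in UTC: 06:00-08:45, 09:00-12:00, 13:00-16:00 (add 1h to convert from UTC-1).
Freya in UTC: 06:15-09:00, 10:30-18:30 (add 1h to convert from UTC-1).
Ben in UTC: 06:00-09:15, 13:15-15:15 (add 3h to convert from UTC-3).
Alice in UTC: 06:00-10:00, 10:15-16:00 (add 1h to convert from UTC-1).
Bianca in UTC: 06:00-12:45, 13:00-16:45 (add 3h to convert from UTC-3).
Noa ∩ Maria: 06:45-08:45, 09:00-10:15, 13:00-15:15, 15:30-16:00.
Noa ∩ Maria ∩ Freya: 06:45-08:45, 13:00-15:15, 15:30-16:00.
Noa ∩ Maria ∩ Freya ∩ Ben: 06:45-08:45, 13:15-15:15.
Noa ∩ Maria ∩ Freya ∩ Ben ∩ Alice: 06:45-08:45, 13:15-15:15.
Noa ∩ Maria ∩ Freya ∩ Ben ∩ Alice ∩ Bianca: 06:45-08:45, 13:15-15:15.
Those are the intersection windows.
The longest is 06:45-08:45 at 120 minutes.

120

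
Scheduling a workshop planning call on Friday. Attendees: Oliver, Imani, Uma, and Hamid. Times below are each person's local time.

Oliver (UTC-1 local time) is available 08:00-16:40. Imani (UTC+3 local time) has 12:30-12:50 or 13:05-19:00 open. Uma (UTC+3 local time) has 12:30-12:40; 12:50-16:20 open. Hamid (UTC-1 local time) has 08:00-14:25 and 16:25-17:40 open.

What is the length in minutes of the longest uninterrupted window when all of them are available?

Oliver in UTC: 09:00-17:40 (add 1h to convert from UTC-1).
Imani in UTC: 09:30-09:50, 10:05-16:00 (subtract 3h to convert from UTC+3).
Uma in UTC: 09:30-09:40, 09:50-13:20 (subtract 3h to convert from UTC+3).
Hamid in UTC: 09:00-15:25, 17:25-18:40 (add 1h to convert from UTC-1).
Oliver ∩ Imani: 09:30-09:50, 10:05-16:00.
Oliver ∩ Imani ∩ Uma: 09:30-09:40, 10:05-13:20.
Oliver ∩ Imani ∩ Uma ∩ Hamid: 09:30-09:40, 10:05-13:20.
The longest is 10:05-13:20 at 195 minutes.

195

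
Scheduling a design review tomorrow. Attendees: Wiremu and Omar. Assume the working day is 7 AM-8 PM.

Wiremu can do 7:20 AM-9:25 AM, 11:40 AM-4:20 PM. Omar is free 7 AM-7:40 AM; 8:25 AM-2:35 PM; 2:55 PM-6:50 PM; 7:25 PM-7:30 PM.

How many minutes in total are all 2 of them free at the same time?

340

Wiremu ∩ Omar: 07:20-07:40, 08:25-09:25, 11:40-14:35, 14:55-16:20.
Summing the common windows: 20 + 60 + 175 + 85 = 340 minutes.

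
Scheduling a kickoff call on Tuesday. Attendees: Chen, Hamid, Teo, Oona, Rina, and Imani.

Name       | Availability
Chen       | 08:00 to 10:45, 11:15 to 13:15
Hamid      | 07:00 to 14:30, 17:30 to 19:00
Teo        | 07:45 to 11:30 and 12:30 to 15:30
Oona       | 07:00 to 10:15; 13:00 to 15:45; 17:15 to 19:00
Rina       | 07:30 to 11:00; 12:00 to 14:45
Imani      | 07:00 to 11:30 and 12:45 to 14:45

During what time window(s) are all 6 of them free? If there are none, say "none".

08:00-10:15, 13:00-13:15

Chen ∩ Hamid: 08:00-10:45, 11:15-13:15.
Chen ∩ Hamid ∩ Teo: 08:00-10:45, 11:15-11:30, 12:30-13:15.
Chen ∩ Hamid ∩ Teo ∩ Oona: 08:00-10:15, 13:00-13:15.
Chen ∩ Hamid ∩ Teo ∩ Oona ∩ Rina: 08:00-10:15, 13:00-13:15.
Chen ∩ Hamid ∩ Teo ∩ Oona ∩ Rina ∩ Imani: 08:00-10:15, 13:00-13:15.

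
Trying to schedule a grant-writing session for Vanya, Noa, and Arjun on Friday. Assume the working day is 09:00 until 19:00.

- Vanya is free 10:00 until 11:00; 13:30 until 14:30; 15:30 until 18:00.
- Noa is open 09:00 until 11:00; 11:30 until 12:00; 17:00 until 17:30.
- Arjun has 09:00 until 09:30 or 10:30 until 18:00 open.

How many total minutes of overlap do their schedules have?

Vanya ∩ Noa: 10:00-11:00, 17:00-17:30.
Vanya ∩ Noa ∩ Arjun: 10:30-11:00, 17:00-17:30.
Summing the common windows: 30 + 30 = 60 minutes.

60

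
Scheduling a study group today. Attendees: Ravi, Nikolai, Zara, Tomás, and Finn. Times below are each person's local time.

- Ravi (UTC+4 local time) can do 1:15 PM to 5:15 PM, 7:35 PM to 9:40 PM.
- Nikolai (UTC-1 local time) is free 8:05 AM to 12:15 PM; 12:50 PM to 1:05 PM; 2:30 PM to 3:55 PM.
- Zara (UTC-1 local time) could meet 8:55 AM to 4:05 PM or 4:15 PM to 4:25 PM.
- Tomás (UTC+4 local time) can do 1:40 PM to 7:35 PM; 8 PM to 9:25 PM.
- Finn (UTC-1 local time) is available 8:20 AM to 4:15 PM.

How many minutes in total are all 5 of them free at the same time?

Ravi in UTC: 09:15-13:15, 15:35-17:40 (subtract 4h to convert from UTC+4).
Nikolai in UTC: 09:05-13:15, 13:50-14:05, 15:30-16:55 (add 1h to convert from UTC-1).
Zara in UTC: 09:55-17:05, 17:15-17:25 (add 1h to convert from UTC-1).
Tomás in UTC: 09:40-15:35, 16:00-17:25 (subtract 4h to convert from UTC+4).
Finn in UTC: 09:20-17:15 (add 1h to convert from UTC-1).
Ravi ∩ Nikolai: 09:15-13:15, 15:35-16:55.
Ravi ∩ Nikolai ∩ Zara: 09:55-13:15, 15:35-16:55.
Ravi ∩ Nikolai ∩ Zara ∩ Tomás: 09:55-13:15, 16:00-16:55.
Ravi ∩ Nikolai ∩ Zara ∩ Tomás ∩ Finn: 09:55-13:15, 16:00-16:55.
Summing the common windows: 200 + 55 = 255 minutes.

255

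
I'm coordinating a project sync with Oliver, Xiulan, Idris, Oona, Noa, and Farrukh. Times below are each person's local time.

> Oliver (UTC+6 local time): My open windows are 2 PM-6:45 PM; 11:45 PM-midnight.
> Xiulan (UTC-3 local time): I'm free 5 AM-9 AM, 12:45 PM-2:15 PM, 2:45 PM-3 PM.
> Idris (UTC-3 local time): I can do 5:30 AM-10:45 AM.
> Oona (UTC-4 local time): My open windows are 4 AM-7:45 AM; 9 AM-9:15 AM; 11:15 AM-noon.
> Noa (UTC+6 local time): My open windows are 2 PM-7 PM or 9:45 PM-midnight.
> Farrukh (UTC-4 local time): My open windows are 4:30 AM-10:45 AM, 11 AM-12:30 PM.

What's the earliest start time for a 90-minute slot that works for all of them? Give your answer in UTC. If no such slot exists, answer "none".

Oliver in UTC: 08:00-12:45, 17:45-18:00 (subtract 6h to convert from UTC+6).
Xiulan in UTC: 08:00-12:00, 15:45-17:15, 17:45-18:00 (add 3h to convert from UTC-3).
Idris in UTC: 08:30-13:45 (add 3h to convert from UTC-3).
Oona in UTC: 08:00-11:45, 13:00-13:15, 15:15-16:00 (add 4h to convert from UTC-4).
Noa in UTC: 08:00-13:00, 15:45-18:00 (subtract 6h to convert from UTC+6).
Farrukh in UTC: 08:30-14:45, 15:00-16:30 (add 4h to convert from UTC-4).
Oliver ∩ Xiulan: 08:00-12:00, 17:45-18:00.
Oliver ∩ Xiulan ∩ Idris: 08:30-12:00.
Oliver ∩ Xiulan ∩ Idris ∩ Oona: 08:30-11:45.
Oliver ∩ Xiulan ∩ Idris ∩ Oona ∩ Noa: 08:30-11:45.
Oliver ∩ Xiulan ∩ Idris ∩ Oona ∩ Noa ∩ Farrukh: 08:30-11:45.
The first common window of at least 90 minutes is 08:30-11:45, so the earliest start is 08:30.

08:30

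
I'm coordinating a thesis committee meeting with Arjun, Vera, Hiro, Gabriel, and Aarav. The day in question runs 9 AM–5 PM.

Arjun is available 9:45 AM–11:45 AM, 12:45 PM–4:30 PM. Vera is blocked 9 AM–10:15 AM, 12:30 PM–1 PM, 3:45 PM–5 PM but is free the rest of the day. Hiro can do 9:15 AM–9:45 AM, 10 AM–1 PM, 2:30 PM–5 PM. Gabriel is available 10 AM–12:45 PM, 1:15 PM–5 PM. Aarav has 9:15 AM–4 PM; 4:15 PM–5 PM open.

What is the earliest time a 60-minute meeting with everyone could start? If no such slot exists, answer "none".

Arjun free: 09:45-11:45, 12:45-16:30.
Vera free: 10:15-12:30, 13:00-15:45 (invert busy blocks within the working day).
Hiro free: 09:15-09:45, 10:00-13:00, 14:30-17:00.
Gabriel free: 10:00-12:45, 13:15-17:00.
Aarav free: 09:15-16:00, 16:15-17:00.
Arjun ∩ Vera: 10:15-11:45, 13:00-15:45.
Arjun ∩ Vera ∩ Hiro: 10:15-11:45, 14:30-15:45.
Arjun ∩ Vera ∩ Hiro ∩ Gabriel: 10:15-11:45, 14:30-15:45.
Arjun ∩ Vera ∩ Hiro ∩ Gabriel ∩ Aarav: 10:15-11:45, 14:30-15:45.
The first common window of at least 60 minutes is 10:15-11:45, so the earliest start is 10:15.

10:15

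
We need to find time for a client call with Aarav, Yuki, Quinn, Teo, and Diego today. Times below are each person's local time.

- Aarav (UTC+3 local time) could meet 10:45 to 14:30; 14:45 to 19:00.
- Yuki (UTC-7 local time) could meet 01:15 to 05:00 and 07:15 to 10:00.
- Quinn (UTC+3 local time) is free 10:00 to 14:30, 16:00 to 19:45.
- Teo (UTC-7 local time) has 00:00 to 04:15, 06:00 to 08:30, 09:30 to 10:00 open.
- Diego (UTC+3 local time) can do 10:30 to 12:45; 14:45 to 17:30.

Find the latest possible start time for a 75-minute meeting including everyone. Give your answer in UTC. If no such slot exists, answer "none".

Aarav in UTC: 07:45-11:30, 11:45-16:00 (subtract 3h to convert from UTC+3).
Yuki in UTC: 08:15-12:00, 14:15-17:00 (add 7h to convert from UTC-7).
Quinn in UTC: 07:00-11:30, 13:00-16:45 (subtract 3h to convert from UTC+3).
Teo in UTC: 07:00-11:15, 13:00-15:30, 16:30-17:00 (add 7h to convert from UTC-7).
Diego in UTC: 07:30-09:45, 11:45-14:30 (subtract 3h to convert from UTC+3).
Aarav ∩ Yuki: 08:15-11:30, 11:45-12:00, 14:15-16:00.
Aarav ∩ Yuki ∩ Quinn: 08:15-11:30, 14:15-16:00.
Aarav ∩ Yuki ∩ Quinn ∩ Teo: 08:15-11:15, 14:15-15:30.
Aarav ∩ Yuki ∩ Quinn ∩ Teo ∩ Diego: 08:15-09:45, 14:15-14:30.
So the common availability across everyone is 08:15-09:45, 14:15-14:30.
The last common window of at least 75 minutes is 08:15-09:45; a 75-minute meeting can start as late as 08:30 and still end by 09:45.

08:30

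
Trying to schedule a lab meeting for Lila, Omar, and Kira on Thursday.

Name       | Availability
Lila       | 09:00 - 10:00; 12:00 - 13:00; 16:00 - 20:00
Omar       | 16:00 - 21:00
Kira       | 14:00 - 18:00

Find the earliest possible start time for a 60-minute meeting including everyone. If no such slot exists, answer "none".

Lila ∩ Omar: 16:00-20:00.
Lila ∩ Omar ∩ Kira: 16:00-18:00.
Those are the intersection windows.
The first common window of at least 60 minutes is 16:00-18:00, so the earliest start is 16:00.

16:00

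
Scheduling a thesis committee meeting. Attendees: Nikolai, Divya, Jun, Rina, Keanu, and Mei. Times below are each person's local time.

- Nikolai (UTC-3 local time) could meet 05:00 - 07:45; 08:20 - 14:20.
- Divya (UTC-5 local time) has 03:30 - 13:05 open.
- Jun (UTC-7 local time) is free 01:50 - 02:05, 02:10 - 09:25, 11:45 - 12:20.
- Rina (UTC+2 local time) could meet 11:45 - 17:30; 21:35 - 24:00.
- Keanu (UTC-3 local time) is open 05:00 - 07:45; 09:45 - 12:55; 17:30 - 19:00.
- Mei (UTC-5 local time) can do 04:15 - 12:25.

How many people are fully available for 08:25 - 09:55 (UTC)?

2

Nikolai in UTC: 08:00-10:45, 11:20-17:20 (add 3h to convert from UTC-3).
Divya in UTC: 08:30-18:05 (add 5h to convert from UTC-5).
Jun in UTC: 08:50-09:05, 09:10-16:25, 18:45-19:20 (add 7h to convert from UTC-7).
Rina in UTC: 09:45-15:30, 19:35-22:00 (subtract 2h to convert from UTC+2).
Keanu in UTC: 08:00-10:45, 12:45-15:55, 20:30-22:00 (add 3h to convert from UTC-3).
Mei in UTC: 09:15-17:25 (add 5h to convert from UTC-5).
Nikolai and Keanu can make the full 08:25-09:55 slot — that's 2.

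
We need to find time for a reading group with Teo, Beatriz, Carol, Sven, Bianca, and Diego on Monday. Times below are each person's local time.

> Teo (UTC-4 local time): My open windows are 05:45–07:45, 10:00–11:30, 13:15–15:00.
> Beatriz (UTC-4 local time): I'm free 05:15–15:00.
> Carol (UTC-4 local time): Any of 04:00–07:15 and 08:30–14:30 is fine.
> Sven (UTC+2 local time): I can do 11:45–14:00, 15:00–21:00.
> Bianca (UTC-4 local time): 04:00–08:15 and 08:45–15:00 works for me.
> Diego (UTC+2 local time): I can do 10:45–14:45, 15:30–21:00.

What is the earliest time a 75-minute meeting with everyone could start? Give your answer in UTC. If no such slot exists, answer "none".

Teo in UTC: 09:45-11:45, 14:00-15:30, 17:15-19:00 (add 4h to convert from UTC-4).
Beatriz in UTC: 09:15-19:00 (add 4h to convert from UTC-4).
Carol in UTC: 08:00-11:15, 12:30-18:30 (add 4h to convert from UTC-4).
Sven in UTC: 09:45-12:00, 13:00-19:00 (subtract 2h to convert from UTC+2).
Bianca in UTC: 08:00-12:15, 12:45-19:00 (add 4h to convert from UTC-4).
Diego in UTC: 08:45-12:45, 13:30-19:00 (subtract 2h to convert from UTC+2).
Teo ∩ Beatriz: 09:45-11:45, 14:00-15:30, 17:15-19:00.
Teo ∩ Beatriz ∩ Carol: 09:45-11:15, 14:00-15:30, 17:15-18:30.
Teo ∩ Beatriz ∩ Carol ∩ Sven: 09:45-11:15, 14:00-15:30, 17:15-18:30.
Teo ∩ Beatriz ∩ Carol ∩ Sven ∩ Bianca: 09:45-11:15, 14:00-15:30, 17:15-18:30.
Teo ∩ Beatriz ∩ Carol ∩ Sven ∩ Bianca ∩ Diego: 09:45-11:15, 14:00-15:30, 17:15-18:30.
Those are the intersection windows.
The first common window of at least 75 minutes is 09:45-11:15, so the earliest start is 09:45.

09:45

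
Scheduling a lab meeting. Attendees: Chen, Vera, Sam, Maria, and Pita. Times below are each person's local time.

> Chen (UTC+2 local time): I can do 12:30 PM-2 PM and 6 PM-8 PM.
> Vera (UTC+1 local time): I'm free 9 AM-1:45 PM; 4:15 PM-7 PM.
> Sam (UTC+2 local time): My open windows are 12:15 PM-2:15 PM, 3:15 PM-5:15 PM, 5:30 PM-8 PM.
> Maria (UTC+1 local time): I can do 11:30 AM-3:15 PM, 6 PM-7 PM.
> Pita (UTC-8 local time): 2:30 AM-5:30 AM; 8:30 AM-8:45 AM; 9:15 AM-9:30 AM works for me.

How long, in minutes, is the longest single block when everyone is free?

Chen in UTC: 10:30-12:00, 16:00-18:00 (subtract 2h to convert from UTC+2).
Vera in UTC: 08:00-12:45, 15:15-18:00 (subtract 1h to convert from UTC+1).
Sam in UTC: 10:15-12:15, 13:15-15:15, 15:30-18:00 (subtract 2h to convert from UTC+2).
Maria in UTC: 10:30-14:15, 17:00-18:00 (subtract 1h to convert from UTC+1).
Pita in UTC: 10:30-13:30, 16:30-16:45, 17:15-17:30 (add 8h to convert from UTC-8).
Chen ∩ Vera: 10:30-12:00, 16:00-18:00.
Chen ∩ Vera ∩ Sam: 10:30-12:00, 16:00-18:00.
Chen ∩ Vera ∩ Sam ∩ Maria: 10:30-12:00, 17:00-18:00.
Chen ∩ Vera ∩ Sam ∩ Maria ∩ Pita: 10:30-12:00, 17:15-17:30.
Those are the intersection windows.
The longest is 10:30-12:00 at 90 minutes.

90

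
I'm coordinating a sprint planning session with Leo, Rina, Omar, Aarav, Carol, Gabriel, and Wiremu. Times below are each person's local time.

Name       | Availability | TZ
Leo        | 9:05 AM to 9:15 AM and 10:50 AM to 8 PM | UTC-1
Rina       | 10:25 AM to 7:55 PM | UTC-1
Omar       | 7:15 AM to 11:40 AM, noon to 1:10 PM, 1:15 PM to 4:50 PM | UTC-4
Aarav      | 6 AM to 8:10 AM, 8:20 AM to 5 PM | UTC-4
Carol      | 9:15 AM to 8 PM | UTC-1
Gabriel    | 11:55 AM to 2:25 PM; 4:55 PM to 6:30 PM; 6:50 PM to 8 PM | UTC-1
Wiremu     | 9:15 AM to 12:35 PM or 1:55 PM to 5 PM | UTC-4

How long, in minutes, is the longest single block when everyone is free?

Leo in UTC: 10:05-10:15, 11:50-21:00 (add 1h to convert from UTC-1).
Rina in UTC: 11:25-20:55 (add 1h to convert from UTC-1).
Omar in UTC: 11:15-15:40, 16:00-17:10, 17:15-20:50 (add 4h to convert from UTC-4).
Aarav in UTC: 10:00-12:10, 12:20-21:00 (add 4h to convert from UTC-4).
Carol in UTC: 10:15-21:00 (add 1h to convert from UTC-1).
Gabriel in UTC: 12:55-15:25, 17:55-19:30, 19:50-21:00 (add 1h to convert from UTC-1).
Wiremu in UTC: 13:15-16:35, 17:55-21:00 (add 4h to convert from UTC-4).
Leo ∩ Rina: 11:50-20:55.
Leo ∩ Rina ∩ Omar: 11:50-15:40, 16:00-17:10, 17:15-20:50.
Leo ∩ Rina ∩ Omar ∩ Aarav: 11:50-12:10, 12:20-15:40, 16:00-17:10, 17:15-20:50.
Leo ∩ Rina ∩ Omar ∩ Aarav ∩ Carol: 11:50-12:10, 12:20-15:40, 16:00-17:10, 17:15-20:50.
Leo ∩ Rina ∩ Omar ∩ Aarav ∩ Carol ∩ Gabriel: 12:55-15:25, 17:55-19:30, 19:50-20:50.
Leo ∩ Rina ∩ Omar ∩ Aarav ∩ Carol ∩ Gabriel ∩ Wiremu: 13:15-15:25, 17:55-19:30, 19:50-20:50.
Those are the intersection windows.
The longest is 13:15-15:25 at 130 minutes.

130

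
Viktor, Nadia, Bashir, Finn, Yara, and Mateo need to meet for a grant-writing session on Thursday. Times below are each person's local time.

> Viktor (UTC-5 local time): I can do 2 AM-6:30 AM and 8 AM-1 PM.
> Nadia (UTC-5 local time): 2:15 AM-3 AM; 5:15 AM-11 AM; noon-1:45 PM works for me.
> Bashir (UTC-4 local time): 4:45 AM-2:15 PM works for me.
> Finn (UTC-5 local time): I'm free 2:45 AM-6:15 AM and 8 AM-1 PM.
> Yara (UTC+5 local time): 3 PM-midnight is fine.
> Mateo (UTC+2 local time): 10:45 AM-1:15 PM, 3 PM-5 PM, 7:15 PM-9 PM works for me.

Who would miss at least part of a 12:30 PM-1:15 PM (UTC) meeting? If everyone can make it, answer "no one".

Viktor in UTC: 07:00-11:30, 13:00-18:00 (add 5h to convert from UTC-5).
Nadia in UTC: 07:15-08:00, 10:15-16:00, 17:00-18:45 (add 5h to convert from UTC-5).
Bashir in UTC: 08:45-18:15 (add 4h to convert from UTC-4).
Finn in UTC: 07:45-11:15, 13:00-18:00 (add 5h to convert from UTC-5).
Yara in UTC: 10:00-19:00 (subtract 5h to convert from UTC+5).
Mateo in UTC: 08:45-11:15, 13:00-15:00, 17:15-19:00 (subtract 2h to convert from UTC+2).
Viktor: not fully free for 12:30-13:15. Nadia: free for 12:30-13:15. Bashir: free for 12:30-13:15. Finn: not fully free for 12:30-13:15. Yara: free for 12:30-13:15. Mateo: not fully free for 12:30-13:15.

Finn, Mateo, Viktor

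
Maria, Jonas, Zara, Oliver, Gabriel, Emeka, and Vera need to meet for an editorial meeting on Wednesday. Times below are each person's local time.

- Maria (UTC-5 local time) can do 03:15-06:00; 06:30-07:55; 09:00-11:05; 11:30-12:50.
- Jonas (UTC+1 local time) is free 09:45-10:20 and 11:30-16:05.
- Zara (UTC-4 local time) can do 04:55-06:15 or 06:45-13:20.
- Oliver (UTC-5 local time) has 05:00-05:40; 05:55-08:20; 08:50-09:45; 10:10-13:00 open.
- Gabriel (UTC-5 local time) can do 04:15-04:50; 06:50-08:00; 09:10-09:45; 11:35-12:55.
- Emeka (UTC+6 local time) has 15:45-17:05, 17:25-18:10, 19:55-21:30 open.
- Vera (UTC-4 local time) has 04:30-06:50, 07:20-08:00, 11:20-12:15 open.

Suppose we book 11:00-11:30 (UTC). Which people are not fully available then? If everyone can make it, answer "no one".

Maria in UTC: 08:15-11:00, 11:30-12:55, 14:00-16:05, 16:30-17:50 (add 5h to convert from UTC-5).
Jonas in UTC: 08:45-09:20, 10:30-15:05 (subtract 1h to convert from UTC+1).
Zara in UTC: 08:55-10:15, 10:45-17:20 (add 4h to convert from UTC-4).
Oliver in UTC: 10:00-10:40, 10:55-13:20, 13:50-14:45, 15:10-18:00 (add 5h to convert from UTC-5).
Gabriel in UTC: 09:15-09:50, 11:50-13:00, 14:10-14:45, 16:35-17:55 (add 5h to convert from UTC-5).
Emeka in UTC: 09:45-11:05, 11:25-12:10, 13:55-15:30 (subtract 6h to convert from UTC+6).
Vera in UTC: 08:30-10:50, 11:20-12:00, 15:20-16:15 (add 4h to convert from UTC-4).
Maria: not fully free for 11:00-11:30. Jonas: free for 11:00-11:30. Zara: free for 11:00-11:30. Oliver: free for 11:00-11:30. Gabriel: not fully free for 11:00-11:30. Emeka: not fully free for 11:00-11:30. Vera: not fully free for 11:00-11:30.

Emeka, Gabriel, Maria, Vera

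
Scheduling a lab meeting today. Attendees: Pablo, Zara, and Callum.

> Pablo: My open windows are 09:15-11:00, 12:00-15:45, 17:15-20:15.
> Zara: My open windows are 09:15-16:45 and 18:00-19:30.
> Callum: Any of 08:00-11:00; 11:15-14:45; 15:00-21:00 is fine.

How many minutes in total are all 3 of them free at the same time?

Pablo ∩ Zara: 09:15-11:00, 12:00-15:45, 18:00-19:30.
Pablo ∩ Zara ∩ Callum: 09:15-11:00, 12:00-14:45, 15:00-15:45, 18:00-19:30.
Summing the common windows: 105 + 165 + 45 + 90 = 405 minutes.

405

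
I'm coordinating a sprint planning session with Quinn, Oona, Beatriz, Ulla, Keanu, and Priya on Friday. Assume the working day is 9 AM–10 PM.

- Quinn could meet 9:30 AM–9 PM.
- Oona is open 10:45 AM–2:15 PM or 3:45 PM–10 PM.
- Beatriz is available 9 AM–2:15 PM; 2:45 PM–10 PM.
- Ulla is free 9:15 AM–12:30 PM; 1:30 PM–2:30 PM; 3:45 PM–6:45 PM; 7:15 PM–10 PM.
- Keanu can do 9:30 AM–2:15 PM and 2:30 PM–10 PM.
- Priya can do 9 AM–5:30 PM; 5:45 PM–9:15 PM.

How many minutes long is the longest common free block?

105

Quinn ∩ Oona: 10:45-14:15, 15:45-21:00.
Quinn ∩ Oona ∩ Beatriz: 10:45-14:15, 15:45-21:00.
Quinn ∩ Oona ∩ Beatriz ∩ Ulla: 10:45-12:30, 13:30-14:15, 15:45-18:45, 19:15-21:00.
Quinn ∩ Oona ∩ Beatriz ∩ Ulla ∩ Keanu: 10:45-12:30, 13:30-14:15, 15:45-18:45, 19:15-21:00.
Quinn ∩ Oona ∩ Beatriz ∩ Ulla ∩ Keanu ∩ Priya: 10:45-12:30, 13:30-14:15, 15:45-17:30, 17:45-18:45, 19:15-21:00.
The longest is 10:45-12:30 at 105 minutes.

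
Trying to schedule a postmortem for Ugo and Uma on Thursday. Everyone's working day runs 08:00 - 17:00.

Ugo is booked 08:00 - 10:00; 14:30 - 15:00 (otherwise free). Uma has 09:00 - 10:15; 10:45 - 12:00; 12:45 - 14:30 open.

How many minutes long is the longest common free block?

105

Ugo free: 10:00-14:30, 15:00-17:00 (invert busy blocks within the working day).
Uma free: 09:00-10:15, 10:45-12:00, 12:45-14:30.
Ugo ∩ Uma: 10:00-10:15, 10:45-12:00, 12:45-14:30.
Those are the intersection windows.
The longest is 12:45-14:30 at 105 minutes.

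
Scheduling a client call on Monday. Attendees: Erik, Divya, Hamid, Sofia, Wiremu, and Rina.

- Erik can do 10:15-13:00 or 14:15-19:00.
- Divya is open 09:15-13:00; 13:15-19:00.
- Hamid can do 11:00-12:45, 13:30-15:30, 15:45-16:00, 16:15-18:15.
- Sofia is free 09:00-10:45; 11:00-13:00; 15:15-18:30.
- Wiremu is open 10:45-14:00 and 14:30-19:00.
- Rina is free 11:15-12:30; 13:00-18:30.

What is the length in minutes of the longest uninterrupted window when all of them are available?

120

Erik ∩ Divya: 10:15-13:00, 14:15-19:00.
Erik ∩ Divya ∩ Hamid: 11:00-12:45, 14:15-15:30, 15:45-16:00, 16:15-18:15.
Erik ∩ Divya ∩ Hamid ∩ Sofia: 11:00-12:45, 15:15-15:30, 15:45-16:00, 16:15-18:15.
Erik ∩ Divya ∩ Hamid ∩ Sofia ∩ Wiremu: 11:00-12:45, 15:15-15:30, 15:45-16:00, 16:15-18:15.
Erik ∩ Divya ∩ Hamid ∩ Sofia ∩ Wiremu ∩ Rina: 11:15-12:30, 15:15-15:30, 15:45-16:00, 16:15-18:15.
The longest is 16:15-18:15 at 120 minutes.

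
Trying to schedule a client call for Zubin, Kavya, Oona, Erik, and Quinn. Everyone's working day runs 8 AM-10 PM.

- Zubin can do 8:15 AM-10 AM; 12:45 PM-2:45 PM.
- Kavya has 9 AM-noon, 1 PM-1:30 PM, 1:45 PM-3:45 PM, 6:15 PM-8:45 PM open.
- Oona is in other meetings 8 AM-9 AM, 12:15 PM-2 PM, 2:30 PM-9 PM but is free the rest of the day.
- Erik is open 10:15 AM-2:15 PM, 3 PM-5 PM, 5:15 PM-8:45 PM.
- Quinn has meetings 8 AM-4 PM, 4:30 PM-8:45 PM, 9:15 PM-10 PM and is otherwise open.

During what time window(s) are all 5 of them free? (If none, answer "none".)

Zubin free: 08:15-10:00, 12:45-14:45.
Kavya free: 09:00-12:00, 13:00-13:30, 13:45-15:45, 18:15-20:45.
Oona free: 09:00-12:15, 14:00-14:30, 21:00-22:00 (invert busy blocks within the working day).
Erik free: 10:15-14:15, 15:00-17:00, 17:15-20:45.
Quinn free: 16:00-16:30, 20:45-21:15 (invert busy blocks within the working day).
Zubin ∩ Kavya: 09:00-10:00, 13:00-13:30, 13:45-14:45.
Zubin ∩ Kavya ∩ Oona: 09:00-10:00, 14:00-14:30.
Zubin ∩ Kavya ∩ Oona ∩ Erik: 14:00-14:15.
Zubin ∩ Kavya ∩ Oona ∩ Erik ∩ Quinn: ∅.
There is no time when everyone is free.

none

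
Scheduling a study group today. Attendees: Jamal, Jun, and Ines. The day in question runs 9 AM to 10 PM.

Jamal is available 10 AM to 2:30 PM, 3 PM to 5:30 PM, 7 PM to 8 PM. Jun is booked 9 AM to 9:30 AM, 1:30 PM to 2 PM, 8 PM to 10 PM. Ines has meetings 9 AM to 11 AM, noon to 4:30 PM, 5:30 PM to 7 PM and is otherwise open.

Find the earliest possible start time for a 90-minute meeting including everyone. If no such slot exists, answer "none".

Jamal free: 10:00-14:30, 15:00-17:30, 19:00-20:00.
Jun free: 09:30-13:30, 14:00-20:00 (invert busy blocks within the working day).
Ines free: 11:00-12:00, 16:30-17:30, 19:00-22:00 (invert busy blocks within the working day).
Jamal ∩ Jun: 10:00-13:30, 14:00-14:30, 15:00-17:30, 19:00-20:00.
Jamal ∩ Jun ∩ Ines: 11:00-12:00, 16:30-17:30, 19:00-20:00.
No common window is at least 90 minutes long.

none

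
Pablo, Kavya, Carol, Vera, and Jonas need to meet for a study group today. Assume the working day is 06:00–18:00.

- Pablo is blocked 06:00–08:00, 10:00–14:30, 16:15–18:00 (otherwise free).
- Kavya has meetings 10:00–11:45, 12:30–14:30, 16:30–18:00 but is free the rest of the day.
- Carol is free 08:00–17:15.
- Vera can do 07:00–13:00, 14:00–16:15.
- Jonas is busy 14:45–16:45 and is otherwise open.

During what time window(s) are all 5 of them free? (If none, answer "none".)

08:00-10:00, 14:30-14:45

Pablo free: 08:00-10:00, 14:30-16:15 (invert busy blocks within the working day).
Kavya free: 06:00-10:00, 11:45-12:30, 14:30-16:30 (invert busy blocks within the working day).
Carol free: 08:00-17:15.
Vera free: 07:00-13:00, 14:00-16:15.
Jonas free: 06:00-14:45, 16:45-18:00 (invert busy blocks within the working day).
Pablo ∩ Kavya: 08:00-10:00, 14:30-16:15.
Pablo ∩ Kavya ∩ Carol: 08:00-10:00, 14:30-16:15.
Pablo ∩ Kavya ∩ Carol ∩ Vera: 08:00-10:00, 14:30-16:15.
Pablo ∩ Kavya ∩ Carol ∩ Vera ∩ Jonas: 08:00-10:00, 14:30-14:45.
So the common availability across everyone is 08:00-10:00, 14:30-14:45.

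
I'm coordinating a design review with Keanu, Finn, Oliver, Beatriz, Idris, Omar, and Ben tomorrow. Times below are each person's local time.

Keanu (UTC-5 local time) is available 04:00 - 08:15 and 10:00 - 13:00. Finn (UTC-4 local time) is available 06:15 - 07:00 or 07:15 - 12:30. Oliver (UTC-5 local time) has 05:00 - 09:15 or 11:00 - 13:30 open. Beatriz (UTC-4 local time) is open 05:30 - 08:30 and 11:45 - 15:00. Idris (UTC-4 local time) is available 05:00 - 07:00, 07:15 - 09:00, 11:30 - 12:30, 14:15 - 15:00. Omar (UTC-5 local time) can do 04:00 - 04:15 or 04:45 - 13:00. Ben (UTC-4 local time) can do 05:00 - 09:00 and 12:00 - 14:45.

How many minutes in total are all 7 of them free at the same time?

150

Keanu in UTC: 09:00-13:15, 15:00-18:00 (add 5h to convert from UTC-5).
Finn in UTC: 10:15-11:00, 11:15-16:30 (add 4h to convert from UTC-4).
Oliver in UTC: 10:00-14:15, 16:00-18:30 (add 5h to convert from UTC-5).
Beatriz in UTC: 09:30-12:30, 15:45-19:00 (add 4h to convert from UTC-4).
Idris in UTC: 09:00-11:00, 11:15-13:00, 15:30-16:30, 18:15-19:00 (add 4h to convert from UTC-4).
Omar in UTC: 09:00-09:15, 09:45-18:00 (add 5h to convert from UTC-5).
Ben in UTC: 09:00-13:00, 16:00-18:45 (add 4h to convert from UTC-4).
Keanu ∩ Finn: 10:15-11:00, 11:15-13:15, 15:00-16:30.
Keanu ∩ Finn ∩ Oliver: 10:15-11:00, 11:15-13:15, 16:00-16:30.
Keanu ∩ Finn ∩ Oliver ∩ Beatriz: 10:15-11:00, 11:15-12:30, 16:00-16:30.
Keanu ∩ Finn ∩ Oliver ∩ Beatriz ∩ Idris: 10:15-11:00, 11:15-12:30, 16:00-16:30.
Keanu ∩ Finn ∩ Oliver ∩ Beatriz ∩ Idris ∩ Omar: 10:15-11:00, 11:15-12:30, 16:00-16:30.
Keanu ∩ Finn ∩ Oliver ∩ Beatriz ∩ Idris ∩ Omar ∩ Ben: 10:15-11:00, 11:15-12:30, 16:00-16:30.
Those are the intersection windows.
Summing the common windows: 45 + 75 + 30 = 150 minutes.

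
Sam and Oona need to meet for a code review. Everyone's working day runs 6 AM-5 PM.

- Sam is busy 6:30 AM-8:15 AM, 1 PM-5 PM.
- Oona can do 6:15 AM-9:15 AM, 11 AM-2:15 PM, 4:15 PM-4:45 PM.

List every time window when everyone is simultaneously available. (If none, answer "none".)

Sam free: 06:00-06:30, 08:15-13:00 (invert busy blocks within the working day).
Oona free: 06:15-09:15, 11:00-14:15, 16:15-16:45.
Sam ∩ Oona: 06:15-06:30, 08:15-09:15, 11:00-13:00.

06:15-06:30, 08:15-09:15, 11:00-13:00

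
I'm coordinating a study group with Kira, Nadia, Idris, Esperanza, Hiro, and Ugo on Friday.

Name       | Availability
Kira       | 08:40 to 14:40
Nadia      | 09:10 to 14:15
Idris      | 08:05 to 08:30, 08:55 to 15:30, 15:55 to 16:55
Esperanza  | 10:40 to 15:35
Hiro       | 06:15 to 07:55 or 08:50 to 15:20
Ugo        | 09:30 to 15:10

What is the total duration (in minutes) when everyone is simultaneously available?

215

Kira ∩ Nadia: 09:10-14:15.
Kira ∩ Nadia ∩ Idris: 09:10-14:15.
Kira ∩ Nadia ∩ Idris ∩ Esperanza: 10:40-14:15.
Kira ∩ Nadia ∩ Idris ∩ Esperanza ∩ Hiro: 10:40-14:15.
Kira ∩ Nadia ∩ Idris ∩ Esperanza ∩ Hiro ∩ Ugo: 10:40-14:15.
Those are the intersection windows.
That's a single block of 215 minutes.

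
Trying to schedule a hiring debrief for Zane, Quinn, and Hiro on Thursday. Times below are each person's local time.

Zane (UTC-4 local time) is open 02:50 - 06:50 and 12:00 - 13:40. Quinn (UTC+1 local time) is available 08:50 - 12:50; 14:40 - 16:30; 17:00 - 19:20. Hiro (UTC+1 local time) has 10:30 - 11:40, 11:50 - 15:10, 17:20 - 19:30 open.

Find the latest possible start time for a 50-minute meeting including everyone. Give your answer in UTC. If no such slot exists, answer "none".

16:50

Zane in UTC: 06:50-10:50, 16:00-17:40 (add 4h to convert from UTC-4).
Quinn in UTC: 07:50-11:50, 13:40-15:30, 16:00-18:20 (subtract 1h to convert from UTC+1).
Hiro in UTC: 09:30-10:40, 10:50-14:10, 16:20-18:30 (subtract 1h to convert from UTC+1).
Zane ∩ Quinn: 07:50-10:50, 16:00-17:40.
Zane ∩ Quinn ∩ Hiro: 09:30-10:40, 16:20-17:40.
The last common window of at least 50 minutes is 16:20-17:40; a 50-minute meeting can start as late as 16:50 and still end by 17:40.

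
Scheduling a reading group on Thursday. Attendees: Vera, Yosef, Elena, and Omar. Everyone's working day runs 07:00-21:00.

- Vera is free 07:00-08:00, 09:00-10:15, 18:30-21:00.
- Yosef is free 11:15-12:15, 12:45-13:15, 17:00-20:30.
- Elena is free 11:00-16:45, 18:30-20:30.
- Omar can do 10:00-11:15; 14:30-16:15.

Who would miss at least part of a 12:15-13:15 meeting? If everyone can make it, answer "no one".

Vera: not fully free for 12:15-13:15. Yosef: not fully free for 12:15-13:15. Elena: free for 12:15-13:15. Omar: not fully free for 12:15-13:15.

Omar, Vera, Yosef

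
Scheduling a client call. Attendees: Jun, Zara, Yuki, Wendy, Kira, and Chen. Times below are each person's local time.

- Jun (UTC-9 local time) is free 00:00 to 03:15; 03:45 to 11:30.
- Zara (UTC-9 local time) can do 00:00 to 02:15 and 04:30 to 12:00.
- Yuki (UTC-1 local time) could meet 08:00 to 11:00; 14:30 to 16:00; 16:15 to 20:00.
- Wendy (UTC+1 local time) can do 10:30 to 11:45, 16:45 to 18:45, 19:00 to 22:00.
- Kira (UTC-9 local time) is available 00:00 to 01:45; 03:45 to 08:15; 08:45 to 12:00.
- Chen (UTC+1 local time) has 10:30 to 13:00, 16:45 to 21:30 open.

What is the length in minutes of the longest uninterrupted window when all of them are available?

Jun in UTC: 09:00-12:15, 12:45-20:30 (add 9h to convert from UTC-9).
Zara in UTC: 09:00-11:15, 13:30-21:00 (add 9h to convert from UTC-9).
Yuki in UTC: 09:00-12:00, 15:30-17:00, 17:15-21:00 (add 1h to convert from UTC-1).
Wendy in UTC: 09:30-10:45, 15:45-17:45, 18:00-21:00 (subtract 1h to convert from UTC+1).
Kira in UTC: 09:00-10:45, 12:45-17:15, 17:45-21:00 (add 9h to convert from UTC-9).
Chen in UTC: 09:30-12:00, 15:45-20:30 (subtract 1h to convert from UTC+1).
Jun ∩ Zara: 09:00-11:15, 13:30-20:30.
Jun ∩ Zara ∩ Yuki: 09:00-11:15, 15:30-17:00, 17:15-20:30.
Jun ∩ Zara ∩ Yuki ∩ Wendy: 09:30-10:45, 15:45-17:00, 17:15-17:45, 18:00-20:30.
Jun ∩ Zara ∩ Yuki ∩ Wendy ∩ Kira: 09:30-10:45, 15:45-17:00, 18:00-20:30.
Jun ∩ Zara ∩ Yuki ∩ Wendy ∩ Kira ∩ Chen: 09:30-10:45, 15:45-17:00, 18:00-20:30.
Those are the intersection windows.
The longest is 18:00-20:30 at 150 minutes.

150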